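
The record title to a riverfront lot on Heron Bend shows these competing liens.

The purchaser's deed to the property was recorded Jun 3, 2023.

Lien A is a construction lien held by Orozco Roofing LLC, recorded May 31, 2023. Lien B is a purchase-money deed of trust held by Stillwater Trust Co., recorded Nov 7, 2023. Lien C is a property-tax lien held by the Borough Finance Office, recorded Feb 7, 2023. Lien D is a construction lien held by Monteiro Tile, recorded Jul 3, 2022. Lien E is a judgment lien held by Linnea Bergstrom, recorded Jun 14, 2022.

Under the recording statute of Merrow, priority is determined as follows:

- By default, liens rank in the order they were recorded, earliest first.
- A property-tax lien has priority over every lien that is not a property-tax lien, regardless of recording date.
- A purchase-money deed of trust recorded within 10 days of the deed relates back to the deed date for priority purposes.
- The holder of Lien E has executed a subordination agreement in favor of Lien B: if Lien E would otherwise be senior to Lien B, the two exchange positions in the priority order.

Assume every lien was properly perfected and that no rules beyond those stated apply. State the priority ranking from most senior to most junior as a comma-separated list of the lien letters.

C, B, D, A, E

Adjusting effective dates: B missed the 10-day window (157 days after the deed), so its recording date stands.
C, as a property-tax lien, has superpriority and ranks first.
Remaining liens by effective date: E (Jun 14, 2022), D (Jul 3, 2022), A (May 31, 2023), B (Nov 7, 2023).
E would otherwise be senior to B, so under the subordination agreement E and B exchange positions.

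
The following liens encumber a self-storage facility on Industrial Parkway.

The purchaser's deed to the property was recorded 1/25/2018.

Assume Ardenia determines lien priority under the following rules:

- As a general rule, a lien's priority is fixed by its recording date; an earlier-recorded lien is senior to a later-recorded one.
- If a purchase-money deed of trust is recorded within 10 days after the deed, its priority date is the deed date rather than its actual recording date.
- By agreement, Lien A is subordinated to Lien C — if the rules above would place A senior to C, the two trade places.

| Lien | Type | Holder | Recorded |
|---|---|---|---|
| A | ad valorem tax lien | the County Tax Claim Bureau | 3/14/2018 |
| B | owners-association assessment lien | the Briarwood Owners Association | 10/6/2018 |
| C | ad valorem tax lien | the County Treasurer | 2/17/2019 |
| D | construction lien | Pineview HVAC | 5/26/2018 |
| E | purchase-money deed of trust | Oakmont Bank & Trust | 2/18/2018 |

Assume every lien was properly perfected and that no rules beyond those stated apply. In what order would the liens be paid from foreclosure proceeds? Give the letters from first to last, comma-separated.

E, C, D, B, A

First, effective dates: E was recorded 24 days after the deed — beyond 10 days — so no relation-back applies.
Sorted by effective date: E (2/18/2018), A (3/14/2018), D (5/26/2018), B (10/6/2018), C (2/17/2019).
Because A would otherwise rank above C, the subordination swaps them.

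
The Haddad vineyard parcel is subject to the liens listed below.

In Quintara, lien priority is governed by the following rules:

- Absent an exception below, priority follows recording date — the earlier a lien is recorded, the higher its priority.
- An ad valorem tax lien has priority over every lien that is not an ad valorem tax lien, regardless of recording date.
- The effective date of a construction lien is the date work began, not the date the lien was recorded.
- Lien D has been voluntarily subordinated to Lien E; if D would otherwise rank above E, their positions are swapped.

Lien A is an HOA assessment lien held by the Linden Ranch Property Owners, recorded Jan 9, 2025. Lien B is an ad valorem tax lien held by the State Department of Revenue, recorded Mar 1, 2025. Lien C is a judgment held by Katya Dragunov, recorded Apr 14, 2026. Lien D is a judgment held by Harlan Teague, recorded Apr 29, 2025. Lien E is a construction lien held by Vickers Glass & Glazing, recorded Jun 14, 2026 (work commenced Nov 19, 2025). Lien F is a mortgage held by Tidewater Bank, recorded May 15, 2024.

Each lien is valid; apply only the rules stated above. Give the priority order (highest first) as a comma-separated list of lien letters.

First, effective dates: E relates back to Nov 19, 2025 (work commenced).
B is an ad valorem tax lien and takes priority over every other lien.
Among the remaining liens, by effective date: F (May 15, 2024), A (Jan 9, 2025), D (Apr 29, 2025), E (Nov 19, 2025), C (Apr 14, 2026).
D would otherwise be senior to E, so under the subordination agreement D and E exchange positions.

B, F, A, E, D, C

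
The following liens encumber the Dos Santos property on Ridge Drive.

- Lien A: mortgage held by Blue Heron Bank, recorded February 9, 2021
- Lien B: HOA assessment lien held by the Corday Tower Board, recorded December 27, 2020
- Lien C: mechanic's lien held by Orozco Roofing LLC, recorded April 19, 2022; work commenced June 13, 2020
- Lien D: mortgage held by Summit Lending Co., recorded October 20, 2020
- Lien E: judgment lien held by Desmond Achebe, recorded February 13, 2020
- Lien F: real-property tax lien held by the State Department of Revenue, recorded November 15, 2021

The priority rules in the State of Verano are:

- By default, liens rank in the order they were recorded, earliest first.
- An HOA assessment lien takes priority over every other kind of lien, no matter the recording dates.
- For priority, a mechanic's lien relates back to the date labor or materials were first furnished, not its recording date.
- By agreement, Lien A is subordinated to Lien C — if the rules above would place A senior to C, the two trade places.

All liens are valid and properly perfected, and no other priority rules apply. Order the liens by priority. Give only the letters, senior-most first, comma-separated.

Effective dates after the stated exceptions: C's effective date is June 13, 2020, when work began.
As an HOA assessment lien, B is senior to every other lien.
Remaining liens by effective date: E (February 13, 2020), C (June 13, 2020), D (October 20, 2020), A (February 9, 2021), F (November 15, 2021).
A is already junior to C, so the subordination agreement changes nothing.

B, E, C, D, A, F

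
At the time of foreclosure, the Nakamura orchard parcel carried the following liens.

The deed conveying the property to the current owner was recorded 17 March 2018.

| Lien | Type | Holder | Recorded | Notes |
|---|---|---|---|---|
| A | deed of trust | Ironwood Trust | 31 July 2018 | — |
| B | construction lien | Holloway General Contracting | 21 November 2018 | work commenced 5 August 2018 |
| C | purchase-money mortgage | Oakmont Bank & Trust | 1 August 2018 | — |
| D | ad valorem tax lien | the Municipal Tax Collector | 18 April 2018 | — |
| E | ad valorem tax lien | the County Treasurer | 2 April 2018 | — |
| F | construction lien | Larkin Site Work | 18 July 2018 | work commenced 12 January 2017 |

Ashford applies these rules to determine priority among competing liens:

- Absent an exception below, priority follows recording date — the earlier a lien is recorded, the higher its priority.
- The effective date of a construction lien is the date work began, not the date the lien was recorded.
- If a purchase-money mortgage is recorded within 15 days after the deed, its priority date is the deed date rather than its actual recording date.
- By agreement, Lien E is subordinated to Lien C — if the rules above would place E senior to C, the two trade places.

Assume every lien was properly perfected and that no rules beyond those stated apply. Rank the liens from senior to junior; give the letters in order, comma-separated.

Effective dates after the stated exceptions: B is treated as recorded 5 August 2018, the work-commencement date; C was recorded 137 days after the deed — beyond 15 days — so no relation-back applies; F's effective date is 12 January 2017, when work began.
By effective date: F (12 January 2017), E (2 April 2018), D (18 April 2018), A (31 July 2018), C (1 August 2018), B (5 August 2018).
E would otherwise be senior to C, so under the subordination agreement E and C exchange positions.

F, C, D, A, E, B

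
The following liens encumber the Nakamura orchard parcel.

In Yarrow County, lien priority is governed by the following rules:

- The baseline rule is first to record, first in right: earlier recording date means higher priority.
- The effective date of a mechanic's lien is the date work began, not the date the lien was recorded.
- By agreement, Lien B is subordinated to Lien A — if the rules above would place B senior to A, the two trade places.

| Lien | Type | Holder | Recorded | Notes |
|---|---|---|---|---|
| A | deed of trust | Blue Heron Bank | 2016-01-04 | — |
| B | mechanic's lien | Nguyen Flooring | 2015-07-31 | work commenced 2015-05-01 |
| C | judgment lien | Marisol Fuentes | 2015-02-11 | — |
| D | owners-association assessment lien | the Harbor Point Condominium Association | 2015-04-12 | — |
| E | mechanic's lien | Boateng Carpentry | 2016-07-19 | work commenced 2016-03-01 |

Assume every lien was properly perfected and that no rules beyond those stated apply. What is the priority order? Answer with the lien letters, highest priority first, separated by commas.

C, D, A, B, E

Adjusting effective dates: B relates back to 2015-05-01 (work commenced); E's effective date is 2016-03-01, when work began.
By effective date, earliest first: C (2015-02-11), D (2015-04-12), B (2015-05-01), A (2016-01-04), E (2016-03-01).
Because B would otherwise rank above A, the subordination swaps them.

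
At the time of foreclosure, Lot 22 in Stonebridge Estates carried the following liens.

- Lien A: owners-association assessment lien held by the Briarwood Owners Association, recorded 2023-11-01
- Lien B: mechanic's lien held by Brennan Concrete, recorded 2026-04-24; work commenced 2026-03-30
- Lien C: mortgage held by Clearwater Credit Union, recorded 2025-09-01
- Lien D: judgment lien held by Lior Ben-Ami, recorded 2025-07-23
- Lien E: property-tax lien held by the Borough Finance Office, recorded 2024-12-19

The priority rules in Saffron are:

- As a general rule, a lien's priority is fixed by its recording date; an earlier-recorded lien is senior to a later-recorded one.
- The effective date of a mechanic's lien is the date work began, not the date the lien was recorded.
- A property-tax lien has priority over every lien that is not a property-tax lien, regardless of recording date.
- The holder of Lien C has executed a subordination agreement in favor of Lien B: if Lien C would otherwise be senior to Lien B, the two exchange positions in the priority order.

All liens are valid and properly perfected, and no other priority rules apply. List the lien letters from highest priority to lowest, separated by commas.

Effective dates: B's effective date is 2026-03-30, when work began.
E is a property-tax lien and takes priority over every other lien.
Ordering the rest by effective date: A (2023-11-01), D (2025-07-23), C (2025-09-01), B (2026-03-30).
Because C would otherwise rank above B, the subordination swaps them.

E, A, D, B, C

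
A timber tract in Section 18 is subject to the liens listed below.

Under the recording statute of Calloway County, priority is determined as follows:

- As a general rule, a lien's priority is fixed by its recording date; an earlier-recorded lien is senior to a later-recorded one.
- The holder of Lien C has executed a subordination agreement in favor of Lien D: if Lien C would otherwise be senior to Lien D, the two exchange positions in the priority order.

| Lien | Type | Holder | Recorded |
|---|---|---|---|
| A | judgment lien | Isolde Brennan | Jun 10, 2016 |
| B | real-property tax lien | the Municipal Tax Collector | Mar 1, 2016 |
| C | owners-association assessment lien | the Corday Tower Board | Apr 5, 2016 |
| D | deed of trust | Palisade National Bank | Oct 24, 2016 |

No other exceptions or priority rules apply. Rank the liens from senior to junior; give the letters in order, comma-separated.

B, D, A, C

Ordering by effective date: B (Mar 1, 2016), C (Apr 5, 2016), A (Jun 10, 2016), D (Oct 24, 2016).
The subordination applies — C was senior to D — so C and D swap.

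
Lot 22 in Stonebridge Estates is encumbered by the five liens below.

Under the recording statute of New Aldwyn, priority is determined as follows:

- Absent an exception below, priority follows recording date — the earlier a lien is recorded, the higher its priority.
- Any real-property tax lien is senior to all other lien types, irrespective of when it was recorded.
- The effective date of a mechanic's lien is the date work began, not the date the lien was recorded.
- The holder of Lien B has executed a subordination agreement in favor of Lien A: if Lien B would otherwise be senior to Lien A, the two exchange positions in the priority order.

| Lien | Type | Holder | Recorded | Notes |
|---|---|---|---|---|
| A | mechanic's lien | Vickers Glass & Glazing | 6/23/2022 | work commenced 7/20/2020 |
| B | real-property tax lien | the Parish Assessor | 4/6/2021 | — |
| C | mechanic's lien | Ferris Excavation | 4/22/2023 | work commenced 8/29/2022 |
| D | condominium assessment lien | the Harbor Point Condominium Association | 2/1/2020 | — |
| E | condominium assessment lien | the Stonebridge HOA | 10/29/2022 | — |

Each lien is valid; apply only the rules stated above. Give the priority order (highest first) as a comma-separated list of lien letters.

A, D, B, C, E

Effective dates: A is treated as recorded 7/20/2020, the work-commencement date; C is treated as recorded 8/29/2022, the work-commencement date.
As a real-property tax lien, B is senior to every other lien.
Among the remaining liens, by effective date: D (2/1/2020), A (7/20/2020), C (8/29/2022), E (10/29/2022).
B would otherwise be senior to A, so under the subordination agreement B and A exchange positions.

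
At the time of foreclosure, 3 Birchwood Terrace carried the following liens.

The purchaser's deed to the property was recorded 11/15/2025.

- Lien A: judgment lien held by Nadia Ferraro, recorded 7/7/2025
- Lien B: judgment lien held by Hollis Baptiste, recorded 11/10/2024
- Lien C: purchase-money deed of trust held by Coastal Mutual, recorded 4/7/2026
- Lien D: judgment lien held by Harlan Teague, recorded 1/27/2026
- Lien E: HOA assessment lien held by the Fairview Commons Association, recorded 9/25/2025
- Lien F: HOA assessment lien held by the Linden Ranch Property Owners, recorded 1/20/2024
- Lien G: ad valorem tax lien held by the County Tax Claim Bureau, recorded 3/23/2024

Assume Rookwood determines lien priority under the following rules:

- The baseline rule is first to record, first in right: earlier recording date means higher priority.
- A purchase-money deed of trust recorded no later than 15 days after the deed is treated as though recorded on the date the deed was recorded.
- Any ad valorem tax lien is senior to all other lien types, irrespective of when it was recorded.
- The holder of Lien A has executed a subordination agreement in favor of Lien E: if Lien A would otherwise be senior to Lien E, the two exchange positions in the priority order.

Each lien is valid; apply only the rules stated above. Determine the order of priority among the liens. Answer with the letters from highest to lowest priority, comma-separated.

First, effective dates: C was recorded 143 days after the deed, outside the 15-day window, so it keeps its recording date.
G is an ad valorem tax lien and takes priority over every other lien.
Remaining liens by effective date: F (1/20/2024), B (11/10/2024), A (7/7/2025), E (9/25/2025), D (1/27/2026), C (4/7/2026).
A is senior to E before the subordination, so the two trade places.

G, F, B, E, A, D, C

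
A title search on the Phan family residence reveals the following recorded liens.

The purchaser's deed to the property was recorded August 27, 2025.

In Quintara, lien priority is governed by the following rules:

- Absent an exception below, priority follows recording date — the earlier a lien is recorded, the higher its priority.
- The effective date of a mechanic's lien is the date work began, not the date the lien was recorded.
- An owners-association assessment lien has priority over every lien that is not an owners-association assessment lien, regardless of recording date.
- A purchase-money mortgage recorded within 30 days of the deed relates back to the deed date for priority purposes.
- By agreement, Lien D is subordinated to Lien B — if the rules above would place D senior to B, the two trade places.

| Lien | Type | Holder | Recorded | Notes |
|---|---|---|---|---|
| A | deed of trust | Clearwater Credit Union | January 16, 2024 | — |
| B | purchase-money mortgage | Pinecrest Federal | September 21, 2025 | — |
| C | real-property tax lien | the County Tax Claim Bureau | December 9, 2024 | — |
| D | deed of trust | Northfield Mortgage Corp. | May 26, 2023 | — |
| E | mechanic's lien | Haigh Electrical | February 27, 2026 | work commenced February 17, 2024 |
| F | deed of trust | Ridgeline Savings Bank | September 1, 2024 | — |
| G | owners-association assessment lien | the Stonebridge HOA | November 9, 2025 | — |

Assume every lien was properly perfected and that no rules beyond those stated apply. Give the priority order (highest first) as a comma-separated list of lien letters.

G, B, A, E, F, C, D

Adjusting effective dates: B relates back to the deed date August 27, 2025; E relates back to February 17, 2024 (work commenced).
As an owners-association assessment lien, G is senior to every other lien.
Among the remaining liens, by effective date: D (May 26, 2023), A (January 16, 2024), E (February 17, 2024), F (September 1, 2024), C (December 9, 2024), B (August 27, 2025).
D is senior to B before the subordination, so the two trade places.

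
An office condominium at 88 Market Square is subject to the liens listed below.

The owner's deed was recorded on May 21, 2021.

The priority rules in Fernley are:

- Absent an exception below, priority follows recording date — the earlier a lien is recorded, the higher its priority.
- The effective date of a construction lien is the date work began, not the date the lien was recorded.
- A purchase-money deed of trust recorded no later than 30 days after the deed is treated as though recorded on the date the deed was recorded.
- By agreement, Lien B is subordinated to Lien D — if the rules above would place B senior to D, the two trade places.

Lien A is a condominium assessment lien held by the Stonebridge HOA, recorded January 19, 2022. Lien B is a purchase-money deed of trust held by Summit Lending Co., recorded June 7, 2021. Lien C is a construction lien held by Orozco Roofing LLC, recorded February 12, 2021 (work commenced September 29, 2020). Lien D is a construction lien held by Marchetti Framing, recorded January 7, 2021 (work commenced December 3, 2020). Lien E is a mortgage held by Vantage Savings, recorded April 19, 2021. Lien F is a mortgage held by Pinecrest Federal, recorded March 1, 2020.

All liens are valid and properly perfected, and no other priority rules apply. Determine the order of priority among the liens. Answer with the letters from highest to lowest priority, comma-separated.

F, C, D, E, B, A

Adjusting effective dates: B's effective date is the deed date, May 21, 2021; C is treated as recorded September 29, 2020, the work-commencement date; D is treated as recorded December 3, 2020, the work-commencement date.
Sorted by effective date: F (March 1, 2020), C (September 29, 2020), D (December 3, 2020), E (April 19, 2021), B (May 21, 2021), A (January 19, 2022).
B already ranks below D; the subordination has no effect.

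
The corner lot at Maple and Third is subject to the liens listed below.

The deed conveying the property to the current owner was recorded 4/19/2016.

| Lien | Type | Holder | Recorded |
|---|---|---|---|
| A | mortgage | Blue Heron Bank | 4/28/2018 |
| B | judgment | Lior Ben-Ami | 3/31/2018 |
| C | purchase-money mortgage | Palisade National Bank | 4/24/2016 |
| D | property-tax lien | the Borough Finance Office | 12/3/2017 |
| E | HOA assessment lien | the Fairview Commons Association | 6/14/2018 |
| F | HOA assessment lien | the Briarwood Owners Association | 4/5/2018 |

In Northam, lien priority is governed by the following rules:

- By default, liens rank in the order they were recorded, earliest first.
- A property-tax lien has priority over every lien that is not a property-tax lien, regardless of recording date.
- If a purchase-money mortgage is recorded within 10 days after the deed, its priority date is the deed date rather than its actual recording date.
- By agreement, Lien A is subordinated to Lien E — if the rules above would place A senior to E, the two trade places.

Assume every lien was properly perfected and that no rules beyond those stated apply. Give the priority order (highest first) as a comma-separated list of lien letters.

Effective dates: C relates back to the deed date 4/19/2016.
As a property-tax lien, D is senior to every other lien.
Ordering the rest by effective date: C (4/19/2016), B (3/31/2018), F (4/5/2018), A (4/28/2018), E (6/14/2018).
The subordination applies — A was senior to E — so A and E swap.

D, C, B, F, E, A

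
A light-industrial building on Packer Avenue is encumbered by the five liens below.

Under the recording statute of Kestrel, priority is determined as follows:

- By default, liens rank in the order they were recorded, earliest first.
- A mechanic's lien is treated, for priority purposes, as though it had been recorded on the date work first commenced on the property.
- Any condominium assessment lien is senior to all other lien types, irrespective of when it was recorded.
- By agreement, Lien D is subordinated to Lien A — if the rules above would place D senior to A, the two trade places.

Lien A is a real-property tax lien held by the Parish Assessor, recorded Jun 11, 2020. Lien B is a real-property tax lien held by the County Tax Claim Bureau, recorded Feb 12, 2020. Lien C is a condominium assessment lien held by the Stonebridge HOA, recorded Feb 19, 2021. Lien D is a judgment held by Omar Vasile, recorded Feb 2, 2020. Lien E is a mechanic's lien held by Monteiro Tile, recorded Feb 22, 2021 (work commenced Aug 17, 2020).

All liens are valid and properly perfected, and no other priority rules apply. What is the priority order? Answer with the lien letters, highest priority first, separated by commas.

C, A, B, D, E

First, effective dates: E relates back to Aug 17, 2020 (work commenced).
C, as a condominium assessment lien, has superpriority and ranks first.
Among the remaining liens, by effective date: D (Feb 2, 2020), B (Feb 12, 2020), A (Jun 11, 2020), E (Aug 17, 2020).
D would otherwise be senior to A, so under the subordination agreement D and A exchange positions.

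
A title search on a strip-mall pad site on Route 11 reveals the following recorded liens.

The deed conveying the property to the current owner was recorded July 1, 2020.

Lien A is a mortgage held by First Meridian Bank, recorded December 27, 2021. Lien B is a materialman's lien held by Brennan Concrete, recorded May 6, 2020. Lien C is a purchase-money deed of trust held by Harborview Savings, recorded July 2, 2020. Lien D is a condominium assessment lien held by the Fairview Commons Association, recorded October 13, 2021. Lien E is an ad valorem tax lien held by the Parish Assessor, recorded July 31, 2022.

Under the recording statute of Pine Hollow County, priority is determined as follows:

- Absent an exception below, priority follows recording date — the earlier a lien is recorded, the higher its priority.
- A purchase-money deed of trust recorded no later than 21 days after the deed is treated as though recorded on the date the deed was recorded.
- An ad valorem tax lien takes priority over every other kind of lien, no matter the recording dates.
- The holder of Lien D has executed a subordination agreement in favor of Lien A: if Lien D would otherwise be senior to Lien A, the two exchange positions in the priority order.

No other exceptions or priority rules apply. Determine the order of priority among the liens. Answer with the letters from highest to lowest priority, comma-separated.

Adjusting effective dates: C was recorded within the 21-day window, so its effective date is the deed date July 1, 2020.
E, as an ad valorem tax lien, has superpriority and ranks first.
Ordering the rest by effective date: B (May 6, 2020), C (July 1, 2020), D (October 13, 2021), A (December 27, 2021).
D is senior to A before the subordination, so the two trade places.

E, B, C, A, D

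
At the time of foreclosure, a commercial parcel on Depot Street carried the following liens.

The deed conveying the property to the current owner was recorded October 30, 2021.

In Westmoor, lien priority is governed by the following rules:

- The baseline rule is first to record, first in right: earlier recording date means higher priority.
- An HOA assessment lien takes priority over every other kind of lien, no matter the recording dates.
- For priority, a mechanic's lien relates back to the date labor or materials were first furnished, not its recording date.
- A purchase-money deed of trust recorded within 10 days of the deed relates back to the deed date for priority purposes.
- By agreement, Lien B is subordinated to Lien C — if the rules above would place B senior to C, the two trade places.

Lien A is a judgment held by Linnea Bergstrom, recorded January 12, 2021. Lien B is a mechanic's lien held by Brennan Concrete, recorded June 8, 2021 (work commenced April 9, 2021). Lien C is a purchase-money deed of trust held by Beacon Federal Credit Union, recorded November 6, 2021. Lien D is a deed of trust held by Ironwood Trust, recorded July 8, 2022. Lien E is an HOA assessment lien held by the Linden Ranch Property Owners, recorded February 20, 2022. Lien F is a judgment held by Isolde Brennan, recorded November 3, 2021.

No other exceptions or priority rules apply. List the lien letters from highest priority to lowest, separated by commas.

Effective dates after the stated exceptions: B's effective date is April 9, 2021, when work began; C's effective date is the deed date, October 30, 2021.
E is an HOA assessment lien and takes priority over every other lien.
Among the remaining liens, by effective date: A (January 12, 2021), B (April 9, 2021), C (October 30, 2021), F (November 3, 2021), D (July 8, 2022).
Because B would otherwise rank above C, the subordination swaps them.

E, A, C, B, F, D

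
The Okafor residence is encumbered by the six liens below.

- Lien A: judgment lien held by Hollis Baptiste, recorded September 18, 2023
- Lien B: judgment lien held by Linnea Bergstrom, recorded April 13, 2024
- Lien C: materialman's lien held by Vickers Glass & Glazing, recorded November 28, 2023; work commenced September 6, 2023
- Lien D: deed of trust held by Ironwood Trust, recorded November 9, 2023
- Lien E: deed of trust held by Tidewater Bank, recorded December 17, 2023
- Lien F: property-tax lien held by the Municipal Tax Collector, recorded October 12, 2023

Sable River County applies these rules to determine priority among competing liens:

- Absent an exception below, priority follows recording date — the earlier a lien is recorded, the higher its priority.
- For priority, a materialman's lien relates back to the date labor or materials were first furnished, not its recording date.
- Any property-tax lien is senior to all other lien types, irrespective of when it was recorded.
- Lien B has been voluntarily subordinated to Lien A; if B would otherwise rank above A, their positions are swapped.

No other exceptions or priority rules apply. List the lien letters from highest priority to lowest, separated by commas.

F, C, A, D, E, B

First, effective dates: C relates back to September 6, 2023 (work commenced).
F is a property-tax lien, so it outranks all other liens regardless of date.
Among the remaining liens, by effective date: C (September 6, 2023), A (September 18, 2023), D (November 9, 2023), E (December 17, 2023), B (April 13, 2024).
B is already junior to A, so the subordination agreement changes nothing.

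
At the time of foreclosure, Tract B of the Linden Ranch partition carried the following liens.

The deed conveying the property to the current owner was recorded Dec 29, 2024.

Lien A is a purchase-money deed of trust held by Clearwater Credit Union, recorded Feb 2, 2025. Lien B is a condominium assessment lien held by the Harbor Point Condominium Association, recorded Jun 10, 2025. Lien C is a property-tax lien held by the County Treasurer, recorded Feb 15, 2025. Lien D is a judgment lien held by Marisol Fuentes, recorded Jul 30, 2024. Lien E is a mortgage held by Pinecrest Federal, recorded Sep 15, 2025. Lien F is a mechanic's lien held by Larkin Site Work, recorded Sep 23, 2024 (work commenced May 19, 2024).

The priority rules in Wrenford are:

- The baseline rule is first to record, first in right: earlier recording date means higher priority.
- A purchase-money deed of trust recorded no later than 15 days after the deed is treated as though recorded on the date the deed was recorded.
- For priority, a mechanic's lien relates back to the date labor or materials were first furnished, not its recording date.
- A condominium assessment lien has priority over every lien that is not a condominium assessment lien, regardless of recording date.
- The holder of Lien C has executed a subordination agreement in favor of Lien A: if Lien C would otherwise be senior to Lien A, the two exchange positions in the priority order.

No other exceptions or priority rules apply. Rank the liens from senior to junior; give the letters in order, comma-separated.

B, F, D, A, C, E

Effective dates after the stated exceptions: A was recorded 35 days after the deed — beyond 15 days — so no relation-back applies; F is treated as recorded May 19, 2024, the work-commencement date.
B is a condominium assessment lien, so it outranks all other liens regardless of date.
Among the remaining liens, by effective date: F (May 19, 2024), D (Jul 30, 2024), A (Feb 2, 2025), C (Feb 15, 2025), E (Sep 15, 2025).
C already ranks below A; the subordination has no effect.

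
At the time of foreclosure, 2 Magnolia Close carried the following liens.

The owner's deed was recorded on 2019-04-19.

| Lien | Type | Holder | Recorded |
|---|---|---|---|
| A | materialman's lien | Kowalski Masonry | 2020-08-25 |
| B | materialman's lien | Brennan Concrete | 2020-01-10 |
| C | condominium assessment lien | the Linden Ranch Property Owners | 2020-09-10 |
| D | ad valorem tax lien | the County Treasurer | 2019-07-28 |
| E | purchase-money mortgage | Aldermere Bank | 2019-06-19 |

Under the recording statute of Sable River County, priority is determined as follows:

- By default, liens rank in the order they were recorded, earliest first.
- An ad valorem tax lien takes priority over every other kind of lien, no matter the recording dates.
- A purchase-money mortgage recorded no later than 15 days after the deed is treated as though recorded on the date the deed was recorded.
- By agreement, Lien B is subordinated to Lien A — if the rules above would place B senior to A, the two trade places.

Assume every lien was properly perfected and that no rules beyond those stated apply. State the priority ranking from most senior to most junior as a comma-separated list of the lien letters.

D, E, A, B, C

Adjusting effective dates: E was recorded 61 days after the deed — beyond 15 days — so no relation-back applies.
D, as an ad valorem tax lien, has superpriority and ranks first.
The other liens, earliest effective date first: E (2019-06-19), B (2020-01-10), A (2020-08-25), C (2020-09-10).
Because B would otherwise rank above A, the subordination swaps them.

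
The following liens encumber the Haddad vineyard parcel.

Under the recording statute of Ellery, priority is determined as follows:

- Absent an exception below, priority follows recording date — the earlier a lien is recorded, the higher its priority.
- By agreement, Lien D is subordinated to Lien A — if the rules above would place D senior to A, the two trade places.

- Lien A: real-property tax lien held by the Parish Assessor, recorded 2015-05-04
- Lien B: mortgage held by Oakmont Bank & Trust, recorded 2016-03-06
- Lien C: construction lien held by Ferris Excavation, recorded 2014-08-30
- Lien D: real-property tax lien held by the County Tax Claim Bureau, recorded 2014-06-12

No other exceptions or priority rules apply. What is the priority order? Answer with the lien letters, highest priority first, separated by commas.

A, C, D, B

Ordering by effective date: D (2014-06-12), C (2014-08-30), A (2015-05-04), B (2016-03-06).
D is senior to A before the subordination, so the two trade places.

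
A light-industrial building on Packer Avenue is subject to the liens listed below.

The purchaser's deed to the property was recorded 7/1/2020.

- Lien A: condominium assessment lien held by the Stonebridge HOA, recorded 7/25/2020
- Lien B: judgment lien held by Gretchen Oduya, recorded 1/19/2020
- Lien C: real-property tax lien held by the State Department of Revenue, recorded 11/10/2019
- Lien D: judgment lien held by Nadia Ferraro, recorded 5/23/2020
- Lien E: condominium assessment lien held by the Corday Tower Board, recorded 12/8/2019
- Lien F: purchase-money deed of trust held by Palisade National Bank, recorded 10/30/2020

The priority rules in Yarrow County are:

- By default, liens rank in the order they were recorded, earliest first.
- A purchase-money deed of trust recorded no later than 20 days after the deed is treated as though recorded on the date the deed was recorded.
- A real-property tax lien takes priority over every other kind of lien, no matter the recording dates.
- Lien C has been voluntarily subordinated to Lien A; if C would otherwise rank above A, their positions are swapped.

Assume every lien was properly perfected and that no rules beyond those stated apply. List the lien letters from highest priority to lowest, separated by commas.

A, E, B, D, C, F

Effective dates: F was recorded 121 days after the deed, outside the 20-day window, so it keeps its recording date.
C is a real-property tax lien and takes priority over every other lien.
The other liens, earliest effective date first: E (12/8/2019), B (1/19/2020), D (5/23/2020), A (7/25/2020), F (10/30/2020).
C is senior to A before the subordination, so the two trade places.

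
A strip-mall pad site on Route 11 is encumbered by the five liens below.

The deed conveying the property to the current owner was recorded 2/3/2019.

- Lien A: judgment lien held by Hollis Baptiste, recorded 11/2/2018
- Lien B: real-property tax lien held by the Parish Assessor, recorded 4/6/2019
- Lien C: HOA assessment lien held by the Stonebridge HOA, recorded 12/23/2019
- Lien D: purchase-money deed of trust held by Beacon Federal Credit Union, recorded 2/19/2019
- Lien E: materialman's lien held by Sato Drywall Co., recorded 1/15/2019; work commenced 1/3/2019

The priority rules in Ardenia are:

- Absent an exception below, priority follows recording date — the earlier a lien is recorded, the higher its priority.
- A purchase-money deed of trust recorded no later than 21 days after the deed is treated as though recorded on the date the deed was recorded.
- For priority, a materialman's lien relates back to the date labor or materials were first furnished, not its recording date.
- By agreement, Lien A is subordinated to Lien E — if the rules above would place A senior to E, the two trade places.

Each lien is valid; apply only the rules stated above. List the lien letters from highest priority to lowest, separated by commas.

First, effective dates: D relates back to the deed date 2/3/2019; E is treated as recorded 1/3/2019, the work-commencement date.
Sorted by effective date: A (11/2/2018), E (1/3/2019), D (2/3/2019), B (4/6/2019), C (12/23/2019).
A would otherwise be senior to E, so under the subordination agreement A and E exchange positions.

E, A, D, B, C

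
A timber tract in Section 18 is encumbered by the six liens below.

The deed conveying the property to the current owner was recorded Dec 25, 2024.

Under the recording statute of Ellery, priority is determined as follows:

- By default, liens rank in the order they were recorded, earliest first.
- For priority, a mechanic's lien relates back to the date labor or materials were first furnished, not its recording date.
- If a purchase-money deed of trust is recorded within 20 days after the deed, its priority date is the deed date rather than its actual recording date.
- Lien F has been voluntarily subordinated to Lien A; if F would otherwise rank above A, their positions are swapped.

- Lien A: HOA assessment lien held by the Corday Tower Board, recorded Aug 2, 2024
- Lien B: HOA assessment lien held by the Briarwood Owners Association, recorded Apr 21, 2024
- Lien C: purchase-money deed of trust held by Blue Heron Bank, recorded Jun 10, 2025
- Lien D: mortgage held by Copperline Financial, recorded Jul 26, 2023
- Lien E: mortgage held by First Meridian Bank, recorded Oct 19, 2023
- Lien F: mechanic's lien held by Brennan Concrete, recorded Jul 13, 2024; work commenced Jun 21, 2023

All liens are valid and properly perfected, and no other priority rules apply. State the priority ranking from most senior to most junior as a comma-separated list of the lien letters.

A, D, E, B, F, C

First, effective dates: C was recorded 167 days after the deed — beyond 20 days — so no relation-back applies; F is treated as recorded Jun 21, 2023, the work-commencement date.
By effective date, earliest first: F (Jun 21, 2023), D (Jul 26, 2023), E (Oct 19, 2023), B (Apr 21, 2024), A (Aug 2, 2024), C (Jun 10, 2025).
F would otherwise be senior to A, so under the subordination agreement F and A exchange positions.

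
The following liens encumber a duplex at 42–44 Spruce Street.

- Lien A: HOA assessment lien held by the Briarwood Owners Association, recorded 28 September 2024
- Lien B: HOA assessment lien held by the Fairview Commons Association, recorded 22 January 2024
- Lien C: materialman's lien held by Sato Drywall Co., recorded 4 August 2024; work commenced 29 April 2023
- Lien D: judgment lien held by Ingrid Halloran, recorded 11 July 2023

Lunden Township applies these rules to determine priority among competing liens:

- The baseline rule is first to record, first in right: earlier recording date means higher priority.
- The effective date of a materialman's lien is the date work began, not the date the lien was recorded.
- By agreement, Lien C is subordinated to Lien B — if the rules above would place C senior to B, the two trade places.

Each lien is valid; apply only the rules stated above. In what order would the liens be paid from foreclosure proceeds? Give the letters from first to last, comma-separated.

Effective dates after the stated exceptions: C relates back to 29 April 2023 (work commenced).
By effective date: C (29 April 2023), D (11 July 2023), B (22 January 2024), A (28 September 2024).
C would otherwise be senior to B, so under the subordination agreement C and B exchange positions.

B, D, C, A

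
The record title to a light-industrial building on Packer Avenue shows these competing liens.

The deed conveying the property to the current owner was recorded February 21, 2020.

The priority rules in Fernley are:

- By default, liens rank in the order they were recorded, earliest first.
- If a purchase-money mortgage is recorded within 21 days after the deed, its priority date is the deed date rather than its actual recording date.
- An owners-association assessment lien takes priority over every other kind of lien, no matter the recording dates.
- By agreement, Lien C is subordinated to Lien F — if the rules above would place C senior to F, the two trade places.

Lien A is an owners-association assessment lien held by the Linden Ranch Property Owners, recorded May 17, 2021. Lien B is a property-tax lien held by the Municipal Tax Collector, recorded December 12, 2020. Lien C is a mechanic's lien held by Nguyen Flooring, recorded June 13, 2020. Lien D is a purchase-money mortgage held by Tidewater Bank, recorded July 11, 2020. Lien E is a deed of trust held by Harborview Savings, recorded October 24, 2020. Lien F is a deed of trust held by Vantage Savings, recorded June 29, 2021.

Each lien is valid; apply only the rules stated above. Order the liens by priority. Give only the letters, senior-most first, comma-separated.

Adjusting effective dates: D was recorded 141 days after the deed — beyond 21 days — so no relation-back applies.
A is an owners-association assessment lien and takes priority over every other lien.
Among the remaining liens, by effective date: C (June 13, 2020), D (July 11, 2020), E (October 24, 2020), B (December 12, 2020), F (June 29, 2021).
C would otherwise be senior to F, so under the subordination agreement C and F exchange positions.

A, F, D, E, B, C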